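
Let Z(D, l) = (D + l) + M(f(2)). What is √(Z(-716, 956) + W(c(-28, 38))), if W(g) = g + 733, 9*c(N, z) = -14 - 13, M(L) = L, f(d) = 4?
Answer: √974 ≈ 31.209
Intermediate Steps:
c(N, z) = -3 (c(N, z) = (-14 - 13)/9 = (⅑)*(-27) = -3)
Z(D, l) = 4 + D + l (Z(D, l) = (D + l) + 4 = 4 + D + l)
W(g) = 733 + g
√(Z(-716, 956) + W(c(-28, 38))) = √((4 - 716 + 956) + (733 - 3)) = √(244 + 730) = √974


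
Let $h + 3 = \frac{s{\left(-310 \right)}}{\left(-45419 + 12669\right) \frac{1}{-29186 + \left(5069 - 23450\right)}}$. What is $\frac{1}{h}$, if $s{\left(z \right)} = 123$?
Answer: $\frac{32750}{5752491} \approx 0.0056932$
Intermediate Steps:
$h = \frac{5752491}{32750}$ ($h = -3 + \frac{123}{\left(-45419 + 12669\right) \frac{1}{-29186 + \left(5069 - 23450\right)}} = -3 + \frac{123}{\left(-32750\right) \frac{1}{-29186 - 18381}} = -3 + \frac{123}{\left(-32750\right) \frac{1}{-47567}} = -3 + \frac{123}{\left(-32750\right) \left(- \frac{1}{47567}\right)} = -3 + \frac{123}{\frac{32750}{47567}} = -3 + 123 \cdot \frac{47567}{32750} = -3 + \frac{5850741}{32750} = \frac{5752491}{32750} \approx 175.65$)
$\frac{1}{h} = \frac{1}{\frac{5752491}{32750}} = \frac{32750}{5752491}$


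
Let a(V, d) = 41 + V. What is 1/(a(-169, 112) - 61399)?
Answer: -1/61527 ≈ -1.6253e-5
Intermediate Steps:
1/(a(-169, 112) - 61399) = 1/((41 - 169) - 61399) = 1/(-128 - 61399) = 1/(-61527) = -1/61527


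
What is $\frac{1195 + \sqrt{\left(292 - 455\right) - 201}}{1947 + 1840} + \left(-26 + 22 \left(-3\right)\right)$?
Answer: $- \frac{347209}{3787} + \frac{2 i \sqrt{91}}{3787} \approx -91.684 + 0.005038 i$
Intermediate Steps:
$\frac{1195 + \sqrt{\left(292 - 455\right) - 201}}{1947 + 1840} + \left(-26 + 22 \left(-3\right)\right) = \frac{1195 + \sqrt{\left(292 - 455\right) - 201}}{3787} - 92 = \left(1195 + \sqrt{-163 - 201}\right) \frac{1}{3787} - 92 = \left(1195 + \sqrt{-364}\right) \frac{1}{3787} - 92 = \left(1195 + 2 i \sqrt{91}\right) \frac{1}{3787} - 92 = \left(\frac{1195}{3787} + \frac{2 i \sqrt{91}}{3787}\right) - 92 = - \frac{347209}{3787} + \frac{2 i \sqrt{91}}{3787}$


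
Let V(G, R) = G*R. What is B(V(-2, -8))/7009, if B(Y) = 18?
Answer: 18/7009 ≈ 0.0025681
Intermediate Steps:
B(V(-2, -8))/7009 = 18/7009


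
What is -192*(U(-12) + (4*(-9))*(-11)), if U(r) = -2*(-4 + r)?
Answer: -82176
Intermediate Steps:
U(r) = 8 - 2*r
-192*(U(-12) + (4*(-9))*(-11)) = -192*((8 - 2*(-12)) + (4*(-9))*(-11)) = -192*((8 + 24) - 36*(-11)) = -192*(32 + 396) = -192*428 = -82176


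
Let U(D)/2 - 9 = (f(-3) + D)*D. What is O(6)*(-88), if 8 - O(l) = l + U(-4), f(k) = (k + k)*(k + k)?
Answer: -21120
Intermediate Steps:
f(k) = 4*k² (f(k) = (2*k)*(2*k) = 4*k²)
U(D) = 18 + 2*D*(36 + D) (U(D) = 18 + 2*((4*(-3)² + D)*D) = 18 + 2*((4*9 + D)*D) = 18 + 2*((36 + D)*D) = 18 + 2*(D*(36 + D)) = 18 + 2*D*(36 + D))
O(l) = 246 - l (O(l) = 8 - (l + (18 + 2*(-4)² + 72*(-4))) = 8 - (l + (18 + 2*16 - 288)) = 8 - (l + (18 + 32 - 288)) = 8 - (l - 238) = 8 - (-238 + l) = 8 + (238 - l) = 246 - l)
O(6)*(-88) = (246 - 1*6)*(-88) = (246 - 6)*(-88) = 240*(-88) = -21120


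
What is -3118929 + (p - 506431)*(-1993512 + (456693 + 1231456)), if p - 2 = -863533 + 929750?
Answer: 134421338027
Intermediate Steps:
p = 66219 (p = 2 + (-863533 + 929750) = 2 + 66217 = 66219)
-3118929 + (p - 506431)*(-1993512 + (456693 + 1231456)) = -3118929 + (66219 - 506431)*(-1993512 + (456693 + 1231456)) = -3118929 - 440212*(-1993512 + 1688149) = -3118929 - 440212*(-305363) = -3118929 + 134424456956 = 134421338027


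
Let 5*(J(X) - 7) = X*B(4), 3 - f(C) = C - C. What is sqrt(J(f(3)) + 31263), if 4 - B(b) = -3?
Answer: sqrt(781855)/5 ≈ 176.85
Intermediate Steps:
B(b) = 7 (B(b) = 4 - 1*(-3) = 4 + 3 = 7)
f(C) = 3 (f(C) = 3 - (C - C) = 3 - 1*0 = 3 + 0 = 3)
J(X) = 7 + 7*X/5 (J(X) = 7 + (X*7)/5 = 7 + (7*X)/5 = 7 + 7*X/5)
sqrt(J(f(3)) + 31263) = sqrt((7 + (7/5)*3) + 31263) = sqrt((7 + 21/5) + 31263) = sqrt(56/5 + 31263) = sqrt(156371/5) = sqrt(781855)/5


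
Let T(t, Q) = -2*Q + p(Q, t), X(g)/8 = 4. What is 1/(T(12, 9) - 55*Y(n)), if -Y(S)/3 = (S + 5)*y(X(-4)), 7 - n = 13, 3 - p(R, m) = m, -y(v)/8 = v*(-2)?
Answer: -1/84507 ≈ -1.1833e-5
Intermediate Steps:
X(g) = 32 (X(g) = 8*4 = 32)
y(v) = 16*v (y(v) = -8*v*(-2) = -(-16)*v = 16*v)
p(R, m) = 3 - m
n = -6 (n = 7 - 1*13 = 7 - 13 = -6)
Y(S) = -7680 - 1536*S (Y(S) = -3*(S + 5)*16*32 = -3*(5 + S)*512 = -3*(2560 + 512*S) = -7680 - 1536*S)
T(t, Q) = 3 - t - 2*Q (T(t, Q) = -2*Q + (3 - t) = 3 - t - 2*Q)
1/(T(12, 9) - 55*Y(n)) = 1/((3 - 1*12 - 2*9) - 55*(-7680 - 1536*(-6))) = 1/((3 - 12 - 18) - 55*(-7680 + 9216)) = 1/(-27 - 55*1536) = 1/(-27 - 84480) = 1/(-84507) = -1/84507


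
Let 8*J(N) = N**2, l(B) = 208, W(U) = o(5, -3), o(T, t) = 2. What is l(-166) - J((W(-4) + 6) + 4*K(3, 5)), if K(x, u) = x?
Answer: 158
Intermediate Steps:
W(U) = 2
J(N) = N**2/8
l(-166) - J((W(-4) + 6) + 4*K(3, 5)) = 208 - ((2 + 6) + 4*3)**2/8 = 208 - (8 + 12)**2/8 = 208 - 20**2/8 = 208 - 400/8 = 208 - 1*50 = 208 - 50 = 158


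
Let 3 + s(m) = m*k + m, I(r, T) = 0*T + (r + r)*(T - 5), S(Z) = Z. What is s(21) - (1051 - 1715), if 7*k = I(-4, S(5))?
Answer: 682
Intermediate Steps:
I(r, T) = 2*r*(-5 + T) (I(r, T) = 0 + (2*r)*(-5 + T) = 0 + 2*r*(-5 + T) = 2*r*(-5 + T))
k = 0 (k = (2*(-4)*(-5 + 5))/7 = (2*(-4)*0)/7 = (⅐)*0 = 0)
s(m) = -3 + m (s(m) = -3 + (m*0 + m) = -3 + (0 + m) = -3 + m)
s(21) - (1051 - 1715) = (-3 + 21) - (1051 - 1715) = 18 - 1*(-664) = 18 + 664 = 682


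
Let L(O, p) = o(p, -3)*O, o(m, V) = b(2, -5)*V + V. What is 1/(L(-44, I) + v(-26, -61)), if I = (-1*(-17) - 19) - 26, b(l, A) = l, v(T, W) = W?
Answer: 1/335 ≈ 0.0029851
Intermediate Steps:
I = -28 (I = (17 - 19) - 26 = -2 - 26 = -28)
o(m, V) = 3*V (o(m, V) = 2*V + V = 3*V)
L(O, p) = -9*O (L(O, p) = (3*(-3))*O = -9*O)
1/(L(-44, I) + v(-26, -61)) = 1/(-9*(-44) - 61) = 1/(396 - 61) = 1/335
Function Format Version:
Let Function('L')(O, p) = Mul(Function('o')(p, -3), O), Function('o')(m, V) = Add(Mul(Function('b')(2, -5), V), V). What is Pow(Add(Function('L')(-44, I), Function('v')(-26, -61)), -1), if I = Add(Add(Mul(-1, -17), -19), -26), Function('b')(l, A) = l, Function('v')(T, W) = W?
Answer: Rational(1, 335) ≈ 0.0029851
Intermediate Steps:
I = -28 (I = Add(Add(17, -19), -26) = Add(-2, -26) = -28)
Function('o')(m, V) = Mul(3, V) (Function('o')(m, V) = Add(Mul(2, V), V) = Mul(3, V))
Function('L')(O, p) = Mul(-9, O) (Function('L')(O, p) = Mul(Mul(3, -3), O) = Mul(-9, O))
Pow(Add(Function('L')(-44, I), Function('v')(-26, -61)), -1) = Pow(Add(Mul(-9, -44), -61), -1) = Pow(Add(396, -61), -1) = Pow(335, -1) = Rational(1, 335)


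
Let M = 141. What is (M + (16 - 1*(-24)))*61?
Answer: 11041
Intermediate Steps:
(M + (16 - 1*(-24)))*61 = (141 + (16 - 1*(-24)))*61 = (141 + (16 + 24))*61 = (141 + 40)*61 = 181*61 = 11041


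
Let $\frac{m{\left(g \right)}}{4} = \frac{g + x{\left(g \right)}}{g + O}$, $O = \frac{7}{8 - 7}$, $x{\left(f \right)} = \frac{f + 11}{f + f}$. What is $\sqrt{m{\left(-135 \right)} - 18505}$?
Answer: $\frac{i \sqrt{2397703110}}{360} \approx 136.02 i$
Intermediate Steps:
$x{\left(f \right)} = \frac{11 + f}{2 f}$
$O = 7$ ($O = \frac{7}{1} = 7 \cdot 1 = 7$)
$m{\left(g \right)} = \frac{4 \left(g + \frac{11 + g}{2 g}\right)}{7 + g}$ ($m{\left(g \right)} = 4 \frac{g + \frac{11 + g}{2 g}}{g + 7} = 4 \frac{g + \frac{11 + g}{2 g}}{7 + g} = \frac{4 \left(g + \frac{11 + g}{2 g}\right)}{7 + g}$)
$\sqrt{m{\left(-135 \right)} - 18505} = \sqrt{\frac{2 \left(11 - 135 + 2 \left(-135\right)^{2}\right)}{\left(-135\right) \left(7 - 135\right)} - 18505} = \sqrt{2 \left(- \frac{1}{135}\right) \frac{1}{-128} \left(11 - 135 + 2 \cdot 18225\right) - 18505} = \sqrt{2 \left(- \frac{1}{135}\right) \left(- \frac{1}{128}\right) \left(11 - 135 + 36450\right) - 18505} = \sqrt{2 \left(- \frac{1}{135}\right) \left(- \frac{1}{128}\right) 36326 - 18505} = \sqrt{\frac{18163}{4320} - 18505} = \sqrt{- \frac{79923437}{4320}} = \frac{i \sqrt{2397703110}}{360}$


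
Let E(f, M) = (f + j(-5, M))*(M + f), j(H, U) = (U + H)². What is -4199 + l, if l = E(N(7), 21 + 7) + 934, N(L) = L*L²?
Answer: 320247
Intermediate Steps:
j(H, U) = (H + U)²
N(L) = L³
E(f, M) = (M + f)*(f + (-5 + M)²) (E(f, M) = (f + (-5 + M)²)*(M + f) = (M + f)*(f + (-5 + M)²))
l = 324446 (l = ((7³)² + (21 + 7)*7³ + (21 + 7)*(-5 + (21 + 7))² + 7³*(-5 + (21 + 7))²) + 934 = (343² + 28*343 + 28*(-5 + 28)² + 343*(-5 + 28)²) + 934 = (117649 + 9604 + 28*23² + 343*23²) + 934 = (117649 + 9604 + 28*529 + 343*529) + 934 = (117649 + 9604 + 14812 + 181447) + 934 = 323512 + 934 = 324446)
-4199 + l = -4199 + 324446 = 320247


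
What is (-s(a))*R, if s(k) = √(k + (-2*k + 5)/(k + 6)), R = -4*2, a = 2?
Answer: 2*√34 ≈ 11.662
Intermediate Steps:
R = -8
s(k) = √(k + (5 - 2*k)/(6 + k))
(-s(a))*R = -√((5 + 2² + 4*2)/(6 + 2))*(-8) = -√((5 + 4 + 8)/8)*(-8) = -√((⅛)*17)*(-8) = -√(17/8)*(-8) = -√34/4*(-8) = 2*√34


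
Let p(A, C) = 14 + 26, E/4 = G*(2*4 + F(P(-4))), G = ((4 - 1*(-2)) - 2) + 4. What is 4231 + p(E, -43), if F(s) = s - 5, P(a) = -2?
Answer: 4271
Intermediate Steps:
G = 8 (G = ((4 + 2) - 2) + 4 = (6 - 2) + 4 = 4 + 4 = 8)
F(s) = -5 + s
E = 32 (E = 4*(8*(2*4 + (-5 - 2))) = 4*(8*(8 - 7)) = 4*(8*1) = 4*8 = 32)
p(A, C) = 40
4231 + p(E, -43) = 4231 + 40 = 4271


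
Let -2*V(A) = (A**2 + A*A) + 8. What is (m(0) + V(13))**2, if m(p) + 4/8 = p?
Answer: 120409/4 ≈ 30102.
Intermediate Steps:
m(p) = -1/2 + p
V(A) = -4 - A**2 (V(A) = -((A**2 + A*A) + 8)/2 = -((A**2 + A**2) + 8)/2 = -(2*A**2 + 8)/2 = -(8 + 2*A**2)/2 = -4 - A**2)
(m(0) + V(13))**2 = ((-1/2 + 0) + (-4 - 1*13**2))**2 = (-1/2 + (-4 - 1*169))**2 = (-1/2 + (-4 - 169))**2 = (-1/2 - 173)**2 = (-347/2)**2 = 120409/4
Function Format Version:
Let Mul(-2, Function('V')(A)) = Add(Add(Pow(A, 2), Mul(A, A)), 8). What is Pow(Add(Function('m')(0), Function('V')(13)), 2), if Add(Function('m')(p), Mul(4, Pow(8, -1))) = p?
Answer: Rational(120409, 4) ≈ 30102.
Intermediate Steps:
Function('m')(p) = Add(Rational(-1, 2), p)
Function('V')(A) = Add(-4, Mul(-1, Pow(A, 2))) (Function('V')(A) = Mul(Rational(-1, 2), Add(Add(Pow(A, 2), Mul(A, A)), 8)) = Mul(Rational(-1, 2), Add(Add(Pow(A, 2), Pow(A, 2)), 8)) = Mul(Rational(-1, 2), Add(Mul(2, Pow(A, 2)), 8)) = Mul(Rational(-1, 2), Add(8, Mul(2, Pow(A, 2)))) = Add(-4, Mul(-1, Pow(A, 2))))
Pow(Add(Function('m')(0), Function('V')(13)), 2) = Pow(Add(Add(Rational(-1, 2), 0), Add(-4, Mul(-1, Pow(13, 2)))), 2) = Pow(Add(Rational(-1, 2), Add(-4, Mul(-1, 169))), 2) = Pow(Add(Rational(-1, 2), Add(-4, -169)), 2) = Pow(Add(Rational(-1, 2), -173), 2) = Pow(Rational(-347, 2), 2) = Rational(120409, 4)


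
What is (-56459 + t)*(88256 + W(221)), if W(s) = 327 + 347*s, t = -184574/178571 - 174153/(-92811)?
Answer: -51547766625836159700/5524451027 ≈ -9.3308e+9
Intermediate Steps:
t = 4656059283/5524451027 (t = -184574*1/178571 - 174153*(-1/92811) = -184574/178571 + 58051/30937 = 4656059283/5524451027 ≈ 0.84281)
(-56459 + t)*(88256 + W(221)) = (-56459 + 4656059283/5524451027)*(88256 + (327 + 347*221)) = -311900324474110*(88256 + (327 + 76687))/5524451027 = -311900324474110*(88256 + 77014)/5524451027 = -311900324474110/5524451027*165270 = -51547766625836159700/5524451027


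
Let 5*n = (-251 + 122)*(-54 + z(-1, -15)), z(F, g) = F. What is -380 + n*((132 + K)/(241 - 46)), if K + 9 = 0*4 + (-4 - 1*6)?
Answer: 28749/65 ≈ 442.29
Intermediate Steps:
K = -19 (K = -9 + (0*4 + (-4 - 1*6)) = -9 + (0 + (-4 - 6)) = -9 + (0 - 10) = -9 - 10 = -19)
n = 1419 (n = ((-251 + 122)*(-54 - 1))/5 = (-129*(-55))/5 = (⅕)*7095 = 1419)
-380 + n*((132 + K)/(241 - 46)) = -380 + 1419*((132 - 19)/(241 - 46)) = -380 + 1419*(113/195) = -380 + 53449/65 = 28749/65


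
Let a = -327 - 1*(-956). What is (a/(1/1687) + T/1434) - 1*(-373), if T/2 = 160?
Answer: 761092792/717 ≈ 1.0615e+6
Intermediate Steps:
T = 320 (T = 2*160 = 320)
a = 629 (a = -327 + 956 = 629)
(a/(1/1687) + T/1434) - 1*(-373) = (629/(1/1687) + 320/1434) - 1*(-373) = (629/(1/1687) + 320*(1/1434)) + 373 = (629*1687 + 160/717) + 373 = (1061123 + 160/717) + 373 = 760825351/717 + 373 = 761092792/717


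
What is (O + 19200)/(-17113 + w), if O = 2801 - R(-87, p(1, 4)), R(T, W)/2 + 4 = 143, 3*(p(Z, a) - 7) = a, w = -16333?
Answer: -21723/33446 ≈ -0.64950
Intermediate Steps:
p(Z, a) = 7 + a/3
R(T, W) = 278 (R(T, W) = -8 + 2*143 = -8 + 286 = 278)
O = 2523 (O = 2801 - 1*278 = 2801 - 278 = 2523)
(O + 19200)/(-17113 + w) = (2523 + 19200)/(-17113 - 16333) = 21723/(-33446) = 21723*(-1/33446) = -21723/33446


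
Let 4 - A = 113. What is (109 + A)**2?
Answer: 0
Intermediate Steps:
A = -109 (A = 4 - 1*113 = 4 - 113 = -109)
(109 + A)**2 = (109 - 109)**2 = 0**2 = 0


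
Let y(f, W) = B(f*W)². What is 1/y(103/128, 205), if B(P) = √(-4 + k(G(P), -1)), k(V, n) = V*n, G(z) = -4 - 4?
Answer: ¼ ≈ 0.25000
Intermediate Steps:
G(z) = -8
B(P) = 2 (B(P) = √(-4 - 8*(-1)) = √(-4 + 8) = √4 = 2)
y(f, W) = 4 (y(f, W) = 2² = 4)
1/y(103/128, 205) = 1/4 = ¼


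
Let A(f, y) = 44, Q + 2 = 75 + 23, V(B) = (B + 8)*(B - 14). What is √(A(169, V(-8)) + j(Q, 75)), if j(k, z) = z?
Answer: √119 ≈ 10.909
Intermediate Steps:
V(B) = (-14 + B)*(8 + B) (V(B) = (8 + B)*(-14 + B) = (-14 + B)*(8 + B))
Q = 96 (Q = -2 + (75 + 23) = -2 + 98 = 96)
√(A(169, V(-8)) + j(Q, 75)) = √(44 + 75) = √119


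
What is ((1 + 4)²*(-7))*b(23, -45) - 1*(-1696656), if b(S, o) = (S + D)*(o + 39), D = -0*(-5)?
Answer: 1720806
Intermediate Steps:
D = 0 (D = -7*0 = 0)
b(S, o) = S*(39 + o) (b(S, o) = (S + 0)*(o + 39) = S*(39 + o))
((1 + 4)²*(-7))*b(23, -45) - 1*(-1696656) = ((1 + 4)²*(-7))*(23*(39 - 45)) - 1*(-1696656) = (5²*(-7))*(23*(-6)) + 1696656 = (25*(-7))*(-138) + 1696656 = -175*(-138) + 1696656 = 24150 + 1696656 = 1720806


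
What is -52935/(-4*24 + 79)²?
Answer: -52935/289 ≈ -183.17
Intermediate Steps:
-52935/(-4*24 + 79)² = -52935/(-96 + 79)² = -52935/((-17)²) = -52935/289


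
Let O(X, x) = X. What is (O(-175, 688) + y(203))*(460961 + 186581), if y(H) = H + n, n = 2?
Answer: 19426260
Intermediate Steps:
y(H) = 2 + H (y(H) = H + 2 = 2 + H)
(O(-175, 688) + y(203))*(460961 + 186581) = (-175 + (2 + 203))*(460961 + 186581) = (-175 + 205)*647542 = 30*647542 = 19426260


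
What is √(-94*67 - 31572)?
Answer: I*√37870 ≈ 194.6*I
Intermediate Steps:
√(-94*67 - 31572) = √(-6298 - 31572) = √(-37870) = I*√37870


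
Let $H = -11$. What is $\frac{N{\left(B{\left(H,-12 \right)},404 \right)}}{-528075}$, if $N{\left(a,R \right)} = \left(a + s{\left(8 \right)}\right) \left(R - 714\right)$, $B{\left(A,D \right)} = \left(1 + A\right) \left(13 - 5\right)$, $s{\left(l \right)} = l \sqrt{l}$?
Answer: $- \frac{992}{21123} + \frac{992 \sqrt{2}}{105615} \approx -0.03368$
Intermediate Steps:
$s{\left(l \right)} = l^{\frac{3}{2}}$
$B{\left(A,D \right)} = 8 + 8 A$ ($B{\left(A,D \right)} = \left(1 + A\right) 8 = 8 + 8 A$)
$N{\left(a,R \right)} = \left(-714 + R\right) \left(a + 16 \sqrt{2}\right)$ ($N{\left(a,R \right)} = \left(a + 8^{\frac{3}{2}}\right) \left(R - 714\right) = \left(a + 16 \sqrt{2}\right) \left(R - 714\right) = \left(a + 16 \sqrt{2}\right) \left(-714 + R\right) = \left(-714 + R\right) \left(a + 16 \sqrt{2}\right)$)
$\frac{N{\left(B{\left(H,-12 \right)},404 \right)}}{-528075} = \frac{- 11424 \sqrt{2} - 714 \left(8 + 8 \left(-11\right)\right) + 404 \left(8 + 8 \left(-11\right)\right) + 16 \cdot 404 \sqrt{2}}{-528075} = \left(- 11424 \sqrt{2} - 714 \left(8 - 88\right) + 404 \left(8 - 88\right) + 6464 \sqrt{2}\right) \left(- \frac{1}{528075}\right) = \left(- 11424 \sqrt{2} - -57120 + 404 \left(-80\right) + 6464 \sqrt{2}\right) \left(- \frac{1}{528075}\right) = \left(- 11424 \sqrt{2} + 57120 - 32320 + 6464 \sqrt{2}\right) \left(- \frac{1}{528075}\right) = \left(24800 - 4960 \sqrt{2}\right) \left(- \frac{1}{528075}\right) = - \frac{992}{21123} + \frac{992 \sqrt{2}}{105615}$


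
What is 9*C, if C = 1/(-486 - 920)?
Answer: -9/1406 ≈ -0.0064011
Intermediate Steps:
C = -1/1406 (C = 1/(-1406) = -1/1406 ≈ -0.00071124)
9*C = 9*(-1/1406) = -9/1406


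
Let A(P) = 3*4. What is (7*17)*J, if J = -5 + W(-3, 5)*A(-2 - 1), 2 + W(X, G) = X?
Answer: -7735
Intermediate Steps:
W(X, G) = -2 + X
A(P) = 12
J = -65 (J = -5 + (-2 - 3)*12 = -5 - 5*12 = -5 - 60 = -65)
(7*17)*J = (7*17)*(-65) = 119*(-65) = -7735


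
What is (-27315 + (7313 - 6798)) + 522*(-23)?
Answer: -38806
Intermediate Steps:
(-27315 + (7313 - 6798)) + 522*(-23) = (-27315 + 515) - 12006 = -26800 - 12006 = -38806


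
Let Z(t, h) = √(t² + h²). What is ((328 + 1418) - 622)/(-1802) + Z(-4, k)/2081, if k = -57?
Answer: -562/901 + √3265/2081 ≈ -0.59629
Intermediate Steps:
Z(t, h) = √(h² + t²)
((328 + 1418) - 622)/(-1802) + Z(-4, k)/2081 = ((328 + 1418) - 622)/(-1802) + √((-57)² + (-4)²)/2081 = (1746 - 622)*(-1/1802) + √(3249 + 16)*(1/2081) = 1124*(-1/1802) + √3265*(1/2081) = -562/901 + √3265/2081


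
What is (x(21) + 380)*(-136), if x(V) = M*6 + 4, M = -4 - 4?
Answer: -45696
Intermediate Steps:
M = -8
x(V) = -44 (x(V) = -8*6 + 4 = -48 + 4 = -44)
(x(21) + 380)*(-136) = (-44 + 380)*(-136) = 336*(-136) = -45696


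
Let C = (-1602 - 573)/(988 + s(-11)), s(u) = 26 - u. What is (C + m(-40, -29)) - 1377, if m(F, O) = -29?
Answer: -57733/41 ≈ -1408.1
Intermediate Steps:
C = -87/41 (C = (-1602 - 573)/(988 + (26 - 1*(-11))) = -2175/(988 + (26 + 11)) = -2175/(988 + 37) = -2175/1025 = -2175*1/1025 = -87/41 ≈ -2.1220)
(C + m(-40, -29)) - 1377 = (-87/41 - 29) - 1377 = -1276/41 - 1377 = -57733/41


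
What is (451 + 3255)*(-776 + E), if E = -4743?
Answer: -20453414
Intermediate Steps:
(451 + 3255)*(-776 + E) = (451 + 3255)*(-776 - 4743) = 3706*(-5519) = -20453414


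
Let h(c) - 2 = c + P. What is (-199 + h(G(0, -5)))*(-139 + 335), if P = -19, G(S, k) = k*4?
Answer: -46256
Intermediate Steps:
G(S, k) = 4*k
h(c) = -17 + c (h(c) = 2 + (c - 19) = 2 + (-19 + c) = -17 + c)
(-199 + h(G(0, -5)))*(-139 + 335) = (-199 + (-17 + 4*(-5)))*(-139 + 335) = (-199 + (-17 - 20))*196 = (-199 - 37)*196 = -236*196 = -46256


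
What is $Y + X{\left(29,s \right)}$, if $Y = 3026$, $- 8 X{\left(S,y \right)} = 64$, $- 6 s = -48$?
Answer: $3018$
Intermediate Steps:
$s = 8$ ($s = \left(- \frac{1}{6}\right) \left(-48\right) = 8$)
$X{\left(S,y \right)} = -8$ ($X{\left(S,y \right)} = \left(- \frac{1}{8}\right) 64 = -8$)
$Y + X{\left(29,s \right)} = 3026 - 8 = 3018$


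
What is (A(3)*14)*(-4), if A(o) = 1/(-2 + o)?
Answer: -56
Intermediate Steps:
(A(3)*14)*(-4) = (14/(-2 + 3))*(-4) = (14/1)*(-4) = (1*14)*(-4) = 14*(-4) = -56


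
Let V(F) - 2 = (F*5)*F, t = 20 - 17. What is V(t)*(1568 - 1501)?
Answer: 3149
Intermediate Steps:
t = 3
V(F) = 2 + 5*F² (V(F) = 2 + (F*5)*F = 2 + (5*F)*F = 2 + 5*F²)
V(t)*(1568 - 1501) = (2 + 5*3²)*(1568 - 1501) = (2 + 5*9)*67 = (2 + 45)*67 = 47*67 = 3149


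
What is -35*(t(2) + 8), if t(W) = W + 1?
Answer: -385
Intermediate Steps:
t(W) = 1 + W
-35*(t(2) + 8) = -35*((1 + 2) + 8) = -35*(3 + 8) = -35*11 = -385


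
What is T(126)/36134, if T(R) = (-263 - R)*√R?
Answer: -1167*√14/36134 ≈ -0.12084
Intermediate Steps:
T(R) = √R*(-263 - R)
T(126)/36134 = (√126*(-263 - 1*126))/36134 = ((3*√14)*(-263 - 126))*(1/36134) = ((3*√14)*(-389))*(1/36134) = -1167*√14*(1/36134) = -1167*√14/36134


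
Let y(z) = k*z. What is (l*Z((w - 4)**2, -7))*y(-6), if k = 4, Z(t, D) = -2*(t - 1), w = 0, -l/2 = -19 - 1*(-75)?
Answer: -80640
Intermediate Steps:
l = -112 (l = -2*(-19 - 1*(-75)) = -2*(-19 + 75) = -2*56 = -112)
Z(t, D) = 2 - 2*t (Z(t, D) = -2*(-1 + t) = 2 - 2*t)
y(z) = 4*z
(l*Z((w - 4)**2, -7))*y(-6) = (-112*(2 - 2*(0 - 4)**2))*(4*(-6)) = -112*(2 - 2*(-4)**2)*(-24) = -112*(2 - 2*16)*(-24) = -112*(2 - 32)*(-24) = -112*(-30)*(-24) = 3360*(-24) = -80640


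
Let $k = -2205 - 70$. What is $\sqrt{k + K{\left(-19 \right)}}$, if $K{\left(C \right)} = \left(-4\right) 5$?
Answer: $3 i \sqrt{255} \approx 47.906 i$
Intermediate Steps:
$K{\left(C \right)} = -20$
$k = -2275$ ($k = -2205 - 70 = -2275$)
$\sqrt{k + K{\left(-19 \right)}} = \sqrt{-2275 - 20} = \sqrt{-2295} = 3 i \sqrt{255}$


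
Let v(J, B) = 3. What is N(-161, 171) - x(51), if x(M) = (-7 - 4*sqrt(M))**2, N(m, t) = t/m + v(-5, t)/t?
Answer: -7947691/9177 - 56*sqrt(51) ≈ -1266.0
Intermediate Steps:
N(m, t) = 3/t + t/m (N(m, t) = t/m + 3/t = 3/t + t/m)
N(-161, 171) - x(51) = (3/171 + 171/(-161)) - (7 + 4*sqrt(51))**2 = (3*(1/171) + 171*(-1/161)) - (7 + 4*sqrt(51))**2 = (1/57 - 171/161) - (7 + 4*sqrt(51))**2 = -9586/9177 - (7 + 4*sqrt(51))**2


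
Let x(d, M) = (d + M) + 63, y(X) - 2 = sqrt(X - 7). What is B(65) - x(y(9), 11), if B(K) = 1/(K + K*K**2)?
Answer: -20876439/274690 - sqrt(2) ≈ -77.414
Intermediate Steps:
y(X) = 2 + sqrt(-7 + X) (y(X) = 2 + sqrt(X - 7) = 2 + sqrt(-7 + X))
x(d, M) = 63 + M + d (x(d, M) = (M + d) + 63 = 63 + M + d)
B(K) = 1/(K + K**3)
B(65) - x(y(9), 11) = 1/(65 + 65**3) - (63 + 11 + (2 + sqrt(-7 + 9))) = 1/(65 + 274625) - (63 + 11 + (2 + sqrt(2))) = 1/274690 - (76 + sqrt(2)) = 1/274690 + (-76 - sqrt(2)) = -20876439/274690 - sqrt(2)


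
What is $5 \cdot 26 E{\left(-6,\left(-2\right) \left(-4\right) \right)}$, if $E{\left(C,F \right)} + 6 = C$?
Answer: $-1560$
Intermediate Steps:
$E{\left(C,F \right)} = -6 + C$
$5 \cdot 26 E{\left(-6,\left(-2\right) \left(-4\right) \right)} = 5 \cdot 26 \left(-6 - 6\right) = 130 \left(-12\right) = -1560$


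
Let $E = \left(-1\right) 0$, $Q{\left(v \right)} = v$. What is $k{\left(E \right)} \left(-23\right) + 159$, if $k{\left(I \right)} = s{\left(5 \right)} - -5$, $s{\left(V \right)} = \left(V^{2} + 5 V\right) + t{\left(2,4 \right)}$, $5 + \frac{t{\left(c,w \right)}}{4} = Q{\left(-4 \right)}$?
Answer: $-278$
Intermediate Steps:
$t{\left(c,w \right)} = -36$ ($t{\left(c,w \right)} = -20 + 4 \left(-4\right) = -20 - 16 = -36$)
$E = 0$
$s{\left(V \right)} = -36 + V^{2} + 5 V$ ($s{\left(V \right)} = \left(V^{2} + 5 V\right) - 36 = -36 + V^{2} + 5 V$)
$k{\left(I \right)} = 19$ ($k{\left(I \right)} = \left(-36 + 5^{2} + 5 \cdot 5\right) - -5 = \left(-36 + 25 + 25\right) + 5 = 14 + 5 = 19$)
$k{\left(E \right)} \left(-23\right) + 159 = 19 \left(-23\right) + 159 = -437 + 159 = -278$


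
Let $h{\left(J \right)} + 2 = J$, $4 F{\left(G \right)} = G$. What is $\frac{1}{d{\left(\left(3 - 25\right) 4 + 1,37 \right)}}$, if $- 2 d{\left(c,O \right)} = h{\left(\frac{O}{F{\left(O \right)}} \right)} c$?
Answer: $\frac{1}{87} \approx 0.011494$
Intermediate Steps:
$F{\left(G \right)} = \frac{G}{4}$
$h{\left(J \right)} = -2 + J$
$d{\left(c,O \right)} = - c$ ($d{\left(c,O \right)} = - \frac{\left(-2 + \frac{O}{\frac{1}{4} O}\right) c}{2} = - \frac{\left(-2 + O \frac{4}{O}\right) c}{2} = - \frac{\left(-2 + 4\right) c}{2} = - \frac{2 c}{2} = - c$)
$\frac{1}{d{\left(\left(3 - 25\right) 4 + 1,37 \right)}} = \frac{1}{\left(-1\right) \left(\left(3 - 25\right) 4 + 1\right)} = \frac{1}{\left(-1\right) \left(\left(-22\right) 4 + 1\right)} = \frac{1}{\left(-1\right) \left(-88 + 1\right)} = \frac{1}{\left(-1\right) \left(-87\right)} = \frac{1}{87}$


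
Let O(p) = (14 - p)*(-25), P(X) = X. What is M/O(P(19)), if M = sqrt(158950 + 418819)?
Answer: sqrt(577769)/125 ≈ 6.0809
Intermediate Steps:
O(p) = -350 + 25*p
M = sqrt(577769) ≈ 760.11
M/O(P(19)) = sqrt(577769)/(-350 + 25*19) = sqrt(577769)/(-350 + 475) = sqrt(577769)/125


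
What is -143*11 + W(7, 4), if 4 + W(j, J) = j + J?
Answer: -1566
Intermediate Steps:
W(j, J) = -4 + J + j (W(j, J) = -4 + (j + J) = -4 + (J + j) = -4 + J + j)
-143*11 + W(7, 4) = -143*11 + (-4 + 4 + 7) = -1573 + 7 = -1566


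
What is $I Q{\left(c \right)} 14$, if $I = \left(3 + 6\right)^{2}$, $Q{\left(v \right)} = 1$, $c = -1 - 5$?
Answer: $1134$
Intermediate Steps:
$c = -6$ ($c = -1 - 5 = -6$)
$I = 81$ ($I = 9^{2} = 81$)
$I Q{\left(c \right)} 14 = 81 \cdot 1 \cdot 14 = 81 \cdot 14 = 1134$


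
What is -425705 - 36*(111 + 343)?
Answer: -442049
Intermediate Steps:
-425705 - 36*(111 + 343) = -425705 - 36*454 = -425705 - 16344 = -442049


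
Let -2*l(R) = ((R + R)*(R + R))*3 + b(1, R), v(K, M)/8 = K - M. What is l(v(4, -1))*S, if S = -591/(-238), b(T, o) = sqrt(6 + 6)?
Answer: -2836800/119 - 591*sqrt(3)/238 ≈ -23843.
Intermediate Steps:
b(T, o) = 2*sqrt(3) (b(T, o) = sqrt(12) = 2*sqrt(3))
v(K, M) = -8*M + 8*K (v(K, M) = 8*(K - M) = -8*M + 8*K)
S = 591/238 (S = -591*(-1/238) = 591/238 ≈ 2.4832)
l(R) = -sqrt(3) - 6*R**2 (l(R) = -(((R + R)*(R + R))*3 + 2*sqrt(3))/2 = -(((2*R)*(2*R))*3 + 2*sqrt(3))/2 = -((4*R**2)*3 + 2*sqrt(3))/2 = -(12*R**2 + 2*sqrt(3))/2 = -(2*sqrt(3) + 12*R**2)/2 = -sqrt(3) - 6*R**2)
l(v(4, -1))*S = (-sqrt(3) - 6*(-8*(-1) + 8*4)**2)*(591/238) = (-sqrt(3) - 6*(8 + 32)**2)*(591/238) = (-sqrt(3) - 6*40**2)*(591/238) = (-sqrt(3) - 6*1600)*(591/238) = (-sqrt(3) - 9600)*(591/238) = (-9600 - sqrt(3))*(591/238) = -2836800/119 - 591*sqrt(3)/238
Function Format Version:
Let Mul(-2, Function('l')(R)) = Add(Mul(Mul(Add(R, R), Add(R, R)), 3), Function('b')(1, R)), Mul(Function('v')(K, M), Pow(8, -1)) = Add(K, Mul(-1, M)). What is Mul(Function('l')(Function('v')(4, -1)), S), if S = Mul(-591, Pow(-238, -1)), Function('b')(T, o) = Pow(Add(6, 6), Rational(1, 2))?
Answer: Add(Rational(-2836800, 119), Mul(Rational(-591, 238), Pow(3, Rational(1, 2)))) ≈ -23843.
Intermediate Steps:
Function('b')(T, o) = Mul(2, Pow(3, Rational(1, 2))) (Function('b')(T, o) = Pow(12, Rational(1, 2)) = Mul(2, Pow(3, Rational(1, 2))))
Function('v')(K, M) = Add(Mul(-8, M), Mul(8, K)) (Function('v')(K, M) = Mul(8, Add(K, Mul(-1, M))) = Add(Mul(-8, M), Mul(8, K)))
S = Rational(591, 238) (S = Mul(-591, Rational(-1, 238)) = Rational(591, 238) ≈ 2.4832)
Function('l')(R) = Add(Mul(-1, Pow(3, Rational(1, 2))), Mul(-6, Pow(R, 2))) (Function('l')(R) = Mul(Rational(-1, 2), Add(Mul(Mul(Add(R, R), Add(R, R)), 3), Mul(2, Pow(3, Rational(1, 2))))) = Mul(Rational(-1, 2), Add(Mul(Mul(Mul(2, R), Mul(2, R)), 3), Mul(2, Pow(3, Rational(1, 2))))) = Mul(Rational(-1, 2), Add(Mul(Mul(4, Pow(R, 2)), 3), Mul(2, Pow(3, Rational(1, 2))))) = Mul(Rational(-1, 2), Add(Mul(12, Pow(R, 2)), Mul(2, Pow(3, Rational(1, 2))))) = Mul(Rational(-1, 2), Add(Mul(2, Pow(3, Rational(1, 2))), Mul(12, Pow(R, 2)))) = Add(Mul(-1, Pow(3, Rational(1, 2))), Mul(-6, Pow(R, 2))))
Mul(Function('l')(Function('v')(4, -1)), S) = Mul(Add(Mul(-1, Pow(3, Rational(1, 2))), Mul(-6, Pow(Add(Mul(-8, -1), Mul(8, 4)), 2))), Rational(591, 238)) = Mul(Add(Mul(-1, Pow(3, Rational(1, 2))), Mul(-6, Pow(Add(8, 32), 2))), Rational(591, 238)) = Mul(Add(Mul(-1, Pow(3, Rational(1, 2))), Mul(-6, Pow(40, 2))), Rational(591, 238)) = Mul(Add(Mul(-1, Pow(3, Rational(1, 2))), Mul(-6, 1600)), Rational(591, 238)) = Mul(Add(Mul(-1, Pow(3, Rational(1, 2))), -9600), Rational(591, 238)) = Mul(Add(-9600, Mul(-1, Pow(3, Rational(1, 2)))), Rational(591, 238)) = Add(Rational(-2836800, 119), Mul(Rational(-591, 238), Pow(3, Rational(1, 2))))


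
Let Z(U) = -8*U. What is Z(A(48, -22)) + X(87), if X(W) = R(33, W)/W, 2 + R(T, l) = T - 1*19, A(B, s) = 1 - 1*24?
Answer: 5340/29 ≈ 184.14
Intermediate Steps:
A(B, s) = -23 (A(B, s) = 1 - 24 = -23)
R(T, l) = -21 + T (R(T, l) = -2 + (T - 1*19) = -2 + (T - 19) = -2 + (-19 + T) = -21 + T)
X(W) = 12/W (X(W) = (-21 + 33)/W = 12/W)
Z(A(48, -22)) + X(87) = -8*(-23) + 12/87 = 184 + 12*(1/87) = 184 + 4/29 = 5340/29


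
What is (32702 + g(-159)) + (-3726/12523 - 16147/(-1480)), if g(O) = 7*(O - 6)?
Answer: 584890054281/18534040 ≈ 31558.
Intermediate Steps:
g(O) = -42 + 7*O (g(O) = 7*(-6 + O) = -42 + 7*O)
(32702 + g(-159)) + (-3726/12523 - 16147/(-1480)) = (32702 + (-42 + 7*(-159))) + (-3726/12523 - 16147/(-1480)) = (32702 + (-42 - 1113)) + (-3726*1/12523 - 16147*(-1/1480)) = (32702 - 1155) + (-3726/12523 + 16147/1480) = 31547 + 196694401/18534040 = 584890054281/18534040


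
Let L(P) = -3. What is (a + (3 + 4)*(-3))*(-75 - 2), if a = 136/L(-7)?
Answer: 15323/3 ≈ 5107.7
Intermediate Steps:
a = -136/3 (a = 136/(-3) = 136*(-⅓) = -136/3 ≈ -45.333)
(a + (3 + 4)*(-3))*(-75 - 2) = (-136/3 + (3 + 4)*(-3))*(-75 - 2) = (-136/3 + 7*(-3))*(-77) = (-136/3 - 21)*(-77) = -199/3*(-77) = 15323/3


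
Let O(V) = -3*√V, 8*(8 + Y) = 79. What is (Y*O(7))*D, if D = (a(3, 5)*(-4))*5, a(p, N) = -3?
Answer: -675*√7/2 ≈ -892.94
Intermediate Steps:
Y = 15/8 (Y = -8 + (⅛)*79 = -8 + 79/8 = 15/8 ≈ 1.8750)
D = 60 (D = -3*(-4)*5 = 12*5 = 60)
(Y*O(7))*D = (15*(-3*√7)/8)*60 = -45*√7/8*60 = -675*√7/2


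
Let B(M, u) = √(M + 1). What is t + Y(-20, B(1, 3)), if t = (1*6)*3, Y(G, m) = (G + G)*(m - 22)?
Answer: 898 - 40*√2 ≈ 841.43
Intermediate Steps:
B(M, u) = √(1 + M)
Y(G, m) = 2*G*(-22 + m) (Y(G, m) = (2*G)*(-22 + m) = 2*G*(-22 + m))
t = 18 (t = 6*3 = 18)
t + Y(-20, B(1, 3)) = 18 + 2*(-20)*(-22 + √(1 + 1)) = 18 + 2*(-20)*(-22 + √2) = 18 + (880 - 40*√2) = 898 - 40*√2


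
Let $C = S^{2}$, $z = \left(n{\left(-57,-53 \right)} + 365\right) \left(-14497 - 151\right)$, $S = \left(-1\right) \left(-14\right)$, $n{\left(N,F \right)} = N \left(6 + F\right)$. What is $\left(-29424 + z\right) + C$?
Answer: $-44617740$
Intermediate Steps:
$S = 14$
$z = -44588512$ ($z = \left(- 57 \left(6 - 53\right) + 365\right) \left(-14497 - 151\right) = \left(\left(-57\right) \left(-47\right) + 365\right) \left(-14648\right) = \left(2679 + 365\right) \left(-14648\right) = 3044 \left(-14648\right) = -44588512$)
$C = 196$ ($C = 14^{2} = 196$)
$\left(-29424 + z\right) + C = \left(-29424 - 44588512\right) + 196 = -44617936 + 196 = -44617740$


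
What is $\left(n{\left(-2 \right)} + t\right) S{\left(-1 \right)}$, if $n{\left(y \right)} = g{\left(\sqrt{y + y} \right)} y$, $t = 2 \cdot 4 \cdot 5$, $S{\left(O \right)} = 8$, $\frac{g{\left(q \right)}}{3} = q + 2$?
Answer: $224 - 96 i \approx 224.0 - 96.0 i$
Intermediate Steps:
$g{\left(q \right)} = 6 + 3 q$ ($g{\left(q \right)} = 3 \left(q + 2\right) = 3 \left(2 + q\right) = 6 + 3 q$)
$t = 40$ ($t = 8 \cdot 5 = 40$)
$n{\left(y \right)} = y \left(6 + 3 \sqrt{2} \sqrt{y}\right)$ ($n{\left(y \right)} = \left(6 + 3 \sqrt{y + y}\right) y = \left(6 + 3 \sqrt{2 y}\right) y = \left(6 + 3 \sqrt{2} \sqrt{y}\right) y = y \left(6 + 3 \sqrt{2} \sqrt{y}\right)$)
$\left(n{\left(-2 \right)} + t\right) S{\left(-1 \right)} = \left(3 \left(-2\right) \left(2 + \sqrt{2} \sqrt{-2}\right) + 40\right) 8 = \left(3 \left(-2\right) \left(2 + \sqrt{2} i \sqrt{2}\right) + 40\right) 8 = \left(3 \left(-2\right) \left(2 + 2 i\right) + 40\right) 8 = \left(\left(-12 - 12 i\right) + 40\right) 8 = \left(28 - 12 i\right) 8 = 224 - 96 i$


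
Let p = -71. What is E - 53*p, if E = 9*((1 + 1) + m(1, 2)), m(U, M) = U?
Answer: 3790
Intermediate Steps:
E = 27 (E = 9*((1 + 1) + 1) = 9*(2 + 1) = 9*3 = 27)
E - 53*p = 27 - 53*(-71) = 27 + 3763 = 3790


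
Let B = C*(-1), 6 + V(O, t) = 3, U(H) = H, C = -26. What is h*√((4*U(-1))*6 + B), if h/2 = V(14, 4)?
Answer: -6*√2 ≈ -8.4853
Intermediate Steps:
V(O, t) = -3 (V(O, t) = -6 + 3 = -3)
h = -6 (h = 2*(-3) = -6)
B = 26 (B = -26*(-1) = 26)
h*√((4*U(-1))*6 + B) = -6*√((4*(-1))*6 + 26) = -6*√(-4*6 + 26) = -6*√(-24 + 26) = -6*√2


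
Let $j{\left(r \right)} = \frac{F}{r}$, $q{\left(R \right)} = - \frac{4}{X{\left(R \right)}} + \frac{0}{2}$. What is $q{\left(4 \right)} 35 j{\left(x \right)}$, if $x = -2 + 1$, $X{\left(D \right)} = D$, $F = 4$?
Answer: $140$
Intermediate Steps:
$x = -1$
$q{\left(R \right)} = - \frac{4}{R}$ ($q{\left(R \right)} = - \frac{4}{R} + \frac{0}{2} = - \frac{4}{R} + 0 \cdot \frac{1}{2} = - \frac{4}{R} + 0 = - \frac{4}{R}$)
$j{\left(r \right)} = \frac{4}{r}$
$q{\left(4 \right)} 35 j{\left(x \right)} = - \frac{4}{4} \cdot 35 \frac{4}{-1} = \left(-4\right) \frac{1}{4} \cdot 35 \cdot 4 \left(-1\right) = \left(-1\right) 35 \left(-4\right) = \left(-35\right) \left(-4\right) = 140$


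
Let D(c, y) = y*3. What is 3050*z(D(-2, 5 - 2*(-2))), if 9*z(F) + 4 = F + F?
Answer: 152500/9 ≈ 16944.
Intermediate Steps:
D(c, y) = 3*y
z(F) = -4/9 + 2*F/9 (z(F) = -4/9 + (F + F)/9 = -4/9 + (2*F)/9 = -4/9 + 2*F/9)
3050*z(D(-2, 5 - 2*(-2))) = 3050*(-4/9 + 2*(3*(5 - 2*(-2)))/9) = 3050*(-4/9 + 2*(3*(5 + 4))/9) = 3050*(-4/9 + 2*(3*9)/9) = 3050*(-4/9 + (2/9)*27) = 3050*(-4/9 + 6) = 3050*(50/9) = 152500/9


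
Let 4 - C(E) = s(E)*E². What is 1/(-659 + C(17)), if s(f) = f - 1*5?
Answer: -1/4123 ≈ -0.00024254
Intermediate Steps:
s(f) = -5 + f (s(f) = f - 5 = -5 + f)
C(E) = 4 - E²*(-5 + E) (C(E) = 4 - (-5 + E)*E² = 4 - E²*(-5 + E))
1/(-659 + C(17)) = 1/(-659 + (4 + 17²*(5 - 1*17))) = 1/(-659 + (4 + 289*(5 - 17))) = 1/(-659 + (4 + 289*(-12))) = 1/(-659 + (4 - 3468)) = 1/(-659 - 3464) = 1/(-4123) = -1/4123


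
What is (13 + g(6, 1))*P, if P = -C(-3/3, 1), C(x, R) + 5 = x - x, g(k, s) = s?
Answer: 70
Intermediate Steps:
C(x, R) = -5 (C(x, R) = -5 + (x - x) = -5 + 0 = -5)
P = 5 (P = -1*(-5) = 5)
(13 + g(6, 1))*P = (13 + 1)*5 = 14*5 = 70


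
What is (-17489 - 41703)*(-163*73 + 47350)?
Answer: -2098415592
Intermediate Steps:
(-17489 - 41703)*(-163*73 + 47350) = -59192*(-11899 + 47350) = -59192*35451 = -2098415592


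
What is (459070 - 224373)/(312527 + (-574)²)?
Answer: 234697/642003 ≈ 0.36557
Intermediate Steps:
(459070 - 224373)/(312527 + (-574)²) = 234697/(312527 + 329476) = 234697/642003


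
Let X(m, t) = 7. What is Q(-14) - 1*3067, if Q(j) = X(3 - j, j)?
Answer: -3060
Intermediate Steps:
Q(j) = 7
Q(-14) - 1*3067 = 7 - 1*3067 = 7 - 3067 = -3060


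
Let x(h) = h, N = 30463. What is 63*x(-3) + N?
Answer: 30274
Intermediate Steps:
63*x(-3) + N = 63*(-3) + 30463 = -189 + 30463 = 30274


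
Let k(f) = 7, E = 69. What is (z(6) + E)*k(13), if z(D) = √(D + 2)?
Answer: 483 + 14*√2 ≈ 502.80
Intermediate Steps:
z(D) = √(2 + D)
(z(6) + E)*k(13) = (√(2 + 6) + 69)*7 = (√8 + 69)*7 = (2*√2 + 69)*7 = (69 + 2*√2)*7 = 483 + 14*√2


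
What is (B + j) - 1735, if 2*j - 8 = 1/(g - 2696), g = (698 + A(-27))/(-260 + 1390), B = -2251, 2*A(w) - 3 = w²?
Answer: -12126847077/3045416 ≈ -3982.0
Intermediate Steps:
A(w) = 3/2 + w²/2
g = 532/565 (g = (698 + (3/2 + (½)*(-27)²))/(-260 + 1390) = (698 + (3/2 + (½)*729))/1130 = (698 + (3/2 + 729/2))*(1/1130) = (698 + 366)*(1/1130) = 1064*(1/1130) = 532/565 ≈ 0.94159)
j = 12181099/3045416 (j = 4 + 1/(2*(532/565 - 2696)) = 4 + 1/(2*(-1522708/565)) = 4 + (½)*(-565/1522708) = 4 - 565/3045416 = 12181099/3045416 ≈ 3.9998)
(B + j) - 1735 = (-2251 + 12181099/3045416) - 1735 = -6843050317/3045416 - 1735 = -12126847077/3045416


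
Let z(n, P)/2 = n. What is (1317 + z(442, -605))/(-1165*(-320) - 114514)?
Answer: 2201/258286 ≈ 0.0085216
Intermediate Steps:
z(n, P) = 2*n
(1317 + z(442, -605))/(-1165*(-320) - 114514) = (1317 + 2*442)/(-1165*(-320) - 114514) = (1317 + 884)/(372800 - 114514) = 2201/258286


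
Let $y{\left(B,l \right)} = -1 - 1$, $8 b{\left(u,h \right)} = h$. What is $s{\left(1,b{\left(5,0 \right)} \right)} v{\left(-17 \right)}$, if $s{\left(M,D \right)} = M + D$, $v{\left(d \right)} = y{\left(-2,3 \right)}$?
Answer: $-2$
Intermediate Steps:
$b{\left(u,h \right)} = \frac{h}{8}$
$y{\left(B,l \right)} = -2$
$v{\left(d \right)} = -2$
$s{\left(M,D \right)} = D + M$
$s{\left(1,b{\left(5,0 \right)} \right)} v{\left(-17 \right)} = \left(\frac{1}{8} \cdot 0 + 1\right) \left(-2\right) = \left(0 + 1\right) \left(-2\right) = 1 \left(-2\right) = -2$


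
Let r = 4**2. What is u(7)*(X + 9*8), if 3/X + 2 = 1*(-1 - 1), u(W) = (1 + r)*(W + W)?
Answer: 33915/2 ≈ 16958.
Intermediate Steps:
r = 16
u(W) = 34*W (u(W) = (1 + 16)*(W + W) = 17*(2*W) = 34*W)
X = -3/4 (X = 3/(-2 + 1*(-1 - 1)) = 3/(-2 + 1*(-2)) = 3/(-2 - 2) = 3/(-4) = 3*(-1/4) = -3/4 ≈ -0.75000)
u(7)*(X + 9*8) = (34*7)*(-3/4 + 9*8) = 238*(-3/4 + 72) = 238*(285/4) = 33915/2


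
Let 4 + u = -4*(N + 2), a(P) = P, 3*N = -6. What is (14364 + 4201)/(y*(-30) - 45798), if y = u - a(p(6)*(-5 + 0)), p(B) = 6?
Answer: -18565/46578 ≈ -0.39858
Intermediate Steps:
N = -2 (N = (⅓)*(-6) = -2)
u = -4 (u = -4 - 4*(-2 + 2) = -4 - 4*0 = -4 + 0 = -4)
y = 26 (y = -4 - 6*(-5 + 0) = -4 - 6*(-5) = -4 - 1*(-30) = -4 + 30 = 26)
(14364 + 4201)/(y*(-30) - 45798) = (14364 + 4201)/(26*(-30) - 45798) = 18565/(-780 - 45798) = 18565/(-46578) = 18565*(-1/46578) = -18565/46578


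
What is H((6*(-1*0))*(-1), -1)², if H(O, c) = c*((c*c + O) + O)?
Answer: 1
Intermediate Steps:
H(O, c) = c*(c² + 2*O) (H(O, c) = c*((c² + O) + O) = c*((O + c²) + O) = c*(c² + 2*O))
H((6*(-1*0))*(-1), -1)² = (-((-1)² + 2*((6*(-1*0))*(-1))))² = (-(1 + 2*((6*0)*(-1))))² = (-(1 + 2*(0*(-1))))² = (-(1 + 2*0))² = (-(1 + 0))² = (-1*1)² = (-1)² = 1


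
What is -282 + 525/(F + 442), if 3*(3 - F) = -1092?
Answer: -227613/809 ≈ -281.35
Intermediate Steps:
F = 367 (F = 3 - 1/3*(-1092) = 3 + 364 = 367)
-282 + 525/(F + 442) = -282 + 525/(367 + 442) = -282 + 525/809 = -227613/809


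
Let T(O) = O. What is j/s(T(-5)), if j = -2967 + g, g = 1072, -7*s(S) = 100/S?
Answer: -2653/4 ≈ -663.25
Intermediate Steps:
s(S) = -100/(7*S)
j = -1895 (j = -2967 + 1072 = -1895)
j/s(T(-5)) = -1895/((-100/7/(-5))) = -1895/((-100/7*(-⅕))) = -1895/20/7 = -1895*7/20 = -2653/4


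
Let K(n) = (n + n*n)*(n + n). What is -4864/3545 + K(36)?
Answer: 339974816/3545 ≈ 95903.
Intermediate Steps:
K(n) = 2*n*(n + n²) (K(n) = (n + n²)*(2*n) = 2*n*(n + n²))
-4864/3545 + K(36) = -4864/3545 + 2*36²*(1 + 36) = -4864*1/3545 + 2*1296*37 = -4864/3545 + 95904 = 339974816/3545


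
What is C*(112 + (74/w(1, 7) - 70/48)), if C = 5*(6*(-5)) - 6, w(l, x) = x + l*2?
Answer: -111163/6 ≈ -18527.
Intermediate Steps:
w(l, x) = x + 2*l
C = -156 (C = 5*(-30) - 6 = -150 - 6 = -156)
C*(112 + (74/w(1, 7) - 70/48)) = -156*(112 + (74/(7 + 2*1) - 70/48)) = -156*(112 + (74/(7 + 2) - 70*1/48)) = -156*(112 + (74/9 - 35/24)) = -156*(112 + 487/72) = -156*8551/72 = -111163/6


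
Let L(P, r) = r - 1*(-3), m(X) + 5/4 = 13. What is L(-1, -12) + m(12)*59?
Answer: 2737/4 ≈ 684.25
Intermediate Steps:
m(X) = 47/4 (m(X) = -5/4 + 13 = 47/4)
L(P, r) = 3 + r (L(P, r) = r + 3 = 3 + r)
L(-1, -12) + m(12)*59 = (3 - 12) + (47/4)*59 = -9 + 2773/4 = 2737/4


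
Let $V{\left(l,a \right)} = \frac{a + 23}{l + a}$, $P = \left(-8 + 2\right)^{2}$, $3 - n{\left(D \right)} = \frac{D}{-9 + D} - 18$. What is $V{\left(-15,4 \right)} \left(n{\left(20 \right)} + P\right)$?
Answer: $- \frac{16389}{121} \approx -135.45$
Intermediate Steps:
$n{\left(D \right)} = 21 - \frac{D}{-9 + D}$ ($n{\left(D \right)} = 3 - \left(\frac{D}{-9 + D} - 18\right) = 3 - \left(-18 + \frac{D}{-9 + D}\right) = 21 - \frac{D}{-9 + D}$)
$P = 36$ ($P = \left(-6\right)^{2} = 36$)
$V{\left(l,a \right)} = \frac{23 + a}{a + l}$
$V{\left(-15,4 \right)} \left(n{\left(20 \right)} + P\right) = \frac{23 + 4}{4 - 15} \left(\frac{-189 + 20 \cdot 20}{-9 + 20} + 36\right) = \frac{1}{-11} \cdot 27 \left(\frac{-189 + 400}{11} + 36\right) = \left(- \frac{1}{11}\right) 27 \left(\frac{1}{11} \cdot 211 + 36\right) = - \frac{27 \left(\frac{211}{11} + 36\right)}{11} = \left(- \frac{27}{11}\right) \frac{607}{11} = - \frac{16389}{121}$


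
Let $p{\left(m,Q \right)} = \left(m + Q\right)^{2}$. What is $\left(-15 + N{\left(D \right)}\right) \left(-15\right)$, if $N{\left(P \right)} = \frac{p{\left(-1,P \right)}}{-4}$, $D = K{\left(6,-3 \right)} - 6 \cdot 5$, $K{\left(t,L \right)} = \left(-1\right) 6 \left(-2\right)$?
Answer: $\frac{6315}{4} \approx 1578.8$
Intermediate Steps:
$K{\left(t,L \right)} = 12$ ($K{\left(t,L \right)} = \left(-6\right) \left(-2\right) = 12$)
$p{\left(m,Q \right)} = \left(Q + m\right)^{2}$
$D = -18$ ($D = 12 - 6 \cdot 5 = 12 - 30 = -18$)
$N{\left(P \right)} = - \frac{\left(-1 + P\right)^{2}}{4}$ ($N{\left(P \right)} = \frac{\left(P - 1\right)^{2}}{-4} = \left(-1 + P\right)^{2} \left(- \frac{1}{4}\right) = - \frac{\left(-1 + P\right)^{2}}{4}$)
$\left(-15 + N{\left(D \right)}\right) \left(-15\right) = \left(-15 - \frac{\left(-1 - 18\right)^{2}}{4}\right) \left(-15\right) = \left(-15 - \frac{\left(-19\right)^{2}}{4}\right) \left(-15\right) = \left(-15 - \frac{361}{4}\right) \left(-15\right) = \left(- \frac{421}{4}\right) \left(-15\right) = \frac{6315}{4}$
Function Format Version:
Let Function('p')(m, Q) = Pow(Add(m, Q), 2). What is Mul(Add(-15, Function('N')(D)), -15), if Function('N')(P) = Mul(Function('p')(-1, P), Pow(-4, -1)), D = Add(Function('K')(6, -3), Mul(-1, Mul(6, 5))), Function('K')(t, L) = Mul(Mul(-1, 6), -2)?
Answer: Rational(6315, 4) ≈ 1578.8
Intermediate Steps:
Function('K')(t, L) = 12 (Function('K')(t, L) = Mul(-6, -2) = 12)
Function('p')(m, Q) = Pow(Add(Q, m), 2)
D = -18 (D = Add(12, Mul(-1, Mul(6, 5))) = Add(12, Mul(-1, 30)) = Add(12, -30) = -18)
Function('N')(P) = Mul(Rational(-1, 4), Pow(Add(-1, P), 2)) (Function('N')(P) = Mul(Pow(Add(P, -1), 2), Pow(-4, -1)) = Mul(Pow(Add(-1, P), 2), Rational(-1, 4)) = Mul(Rational(-1, 4), Pow(Add(-1, P), 2)))
Mul(Add(-15, Function('N')(D)), -15) = Mul(Add(-15, Mul(Rational(-1, 4), Pow(Add(-1, -18), 2))), -15) = Mul(Add(-15, Mul(Rational(-1, 4), Pow(-19, 2))), -15) = Mul(Add(-15, Mul(Rational(-1, 4), 361)), -15) = Mul(Add(-15, Rational(-361, 4)), -15) = Mul(Rational(-421, 4), -15) = Rational(6315, 4)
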